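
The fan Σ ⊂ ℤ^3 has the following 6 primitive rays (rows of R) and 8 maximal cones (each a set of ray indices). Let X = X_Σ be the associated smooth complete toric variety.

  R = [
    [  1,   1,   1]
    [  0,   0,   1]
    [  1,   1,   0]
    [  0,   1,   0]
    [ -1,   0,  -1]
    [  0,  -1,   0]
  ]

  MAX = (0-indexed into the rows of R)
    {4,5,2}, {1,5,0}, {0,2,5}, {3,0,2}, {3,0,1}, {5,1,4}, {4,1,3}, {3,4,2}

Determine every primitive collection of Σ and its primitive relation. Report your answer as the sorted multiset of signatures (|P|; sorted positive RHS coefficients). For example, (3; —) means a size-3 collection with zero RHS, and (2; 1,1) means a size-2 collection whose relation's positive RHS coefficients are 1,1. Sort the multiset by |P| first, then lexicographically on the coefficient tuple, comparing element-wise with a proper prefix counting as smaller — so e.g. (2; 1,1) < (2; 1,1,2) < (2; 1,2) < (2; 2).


Δ(Σ) — 6 vertices, 3 min non-faces:

  P = {3,5}:  v_{3} + v_{5} = 0  ⟹  sig = (2; —)
  P = {0,4}:  v_{0} + v_{4} = v_{3}  ⟹  sig = (2; 1)
  P = {1,2}:  v_{1} + v_{2} = v_{0}  ⟹  sig = (2; 1)

Sorted signature multiset PRS(X):
    |P|=2: 3 collections, coeffs (), (1), (1)


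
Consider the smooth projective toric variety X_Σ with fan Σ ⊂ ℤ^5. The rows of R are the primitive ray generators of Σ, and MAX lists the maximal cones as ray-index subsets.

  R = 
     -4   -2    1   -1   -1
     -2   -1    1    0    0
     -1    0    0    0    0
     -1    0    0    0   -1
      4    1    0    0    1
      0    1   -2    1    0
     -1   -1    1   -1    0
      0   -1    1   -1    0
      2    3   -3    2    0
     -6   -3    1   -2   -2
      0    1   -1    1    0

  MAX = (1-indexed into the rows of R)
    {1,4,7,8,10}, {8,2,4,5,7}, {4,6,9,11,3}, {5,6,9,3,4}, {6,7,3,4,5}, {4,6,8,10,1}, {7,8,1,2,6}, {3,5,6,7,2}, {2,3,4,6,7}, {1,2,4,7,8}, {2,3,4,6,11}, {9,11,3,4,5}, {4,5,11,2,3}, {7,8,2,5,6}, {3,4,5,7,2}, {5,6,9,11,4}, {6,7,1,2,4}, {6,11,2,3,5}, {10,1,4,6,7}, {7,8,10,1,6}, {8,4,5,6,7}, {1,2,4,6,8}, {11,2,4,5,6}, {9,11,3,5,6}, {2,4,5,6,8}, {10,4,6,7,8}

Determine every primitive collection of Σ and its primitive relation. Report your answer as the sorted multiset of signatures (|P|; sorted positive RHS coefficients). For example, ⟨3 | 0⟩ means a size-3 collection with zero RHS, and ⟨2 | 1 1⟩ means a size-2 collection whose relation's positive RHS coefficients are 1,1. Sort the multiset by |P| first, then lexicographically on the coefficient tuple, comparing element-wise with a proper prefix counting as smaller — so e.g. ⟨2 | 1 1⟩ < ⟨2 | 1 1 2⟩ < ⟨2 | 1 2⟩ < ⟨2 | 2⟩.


20 collections generate NE(X_Σ); each relation:

  P = {8,11}:  v_{8} + v_{11} = 0 — sig = ⟨2 | 0⟩
  P = {1,5}:  v_{1} + v_{5} = v_{8} — sig = ⟨2 | 1⟩
  P = {3,8}:  v_{3} + v_{8} = v_{7} — sig = ⟨2 | 1⟩
  P = {7,11}:  v_{7} + v_{11} = v_{3} — sig = ⟨2 | 1⟩
  P = {1,9}:  v_{1} + v_{9} = v_{3} + v_{4} + v_{6} — sig = ⟨2 | 1 1 1⟩
  P = {1,11}:  v_{1} + v_{11} = v_{2} + v_{4} + v_{6} + v_{7} — sig = ⟨2 | 1 1 1 1⟩
  P = {8,9}:  v_{8} + v_{9} = v_{3} + v_{4} + v_{5} + v_{6} — sig = ⟨2 | 1 1 1 1⟩
  P = {10,11}:  v_{10} + v_{11} = v_{1} + v_{4} + v_{6} + v_{7} — sig = ⟨2 | 1 1 1 1⟩
  P = {1,3}:  v_{1} + v_{3} = v_{2} + v_{4} + v_{6} + 2·v_{7} — sig = ⟨2 | 1 1 1 2⟩
  P = {3,10}:  v_{3} + v_{10} = v_{1} + v_{4} + v_{6} + 2·v_{7} — sig = ⟨2 | 1 1 1 2⟩
  P = {5,10}:  v_{5} + v_{10} = v_{4} + v_{6} + v_{7} + 2·v_{8} — sig = ⟨2 | 1 1 1 2⟩
  P = {7,9}:  v_{7} + v_{9} = 2·v_{3} + v_{4} + v_{5} + v_{6} — sig = ⟨2 | 1 1 1 2⟩
  P = {2,9}:  v_{2} + v_{9} = 2·v_{11} — sig = ⟨2 | 2⟩
  P = {2,10}:  v_{2} + v_{10} = 2·v_{1} — sig = ⟨2 | 2⟩
  P = {9,10}:  v_{9} + v_{10} = 2·v_{4} + 2·v_{6} + 2·v_{7} — sig = ⟨2 | 2 2 2⟩
  P = {2,4,5,6,7}:  v_{2} + v_{4} + v_{5} + v_{6} + v_{7} = 0 — sig = ⟨5 | 0⟩
  P = {1,4,6,7,8}:  v_{1} + v_{4} + v_{6} + v_{7} + v_{8} = v_{10} — sig = ⟨5 | 1⟩
  P = {2,3,4,5,6}:  v_{2} + v_{3} + v_{4} + v_{5} + v_{6} = v_{11} — sig = ⟨5 | 1⟩
  P = {2,4,6,7,8}:  v_{2} + v_{4} + v_{6} + v_{7} + v_{8} = v_{1} — sig = ⟨5 | 1⟩
  P = {3,4,5,6,11}:  v_{3} + v_{4} + v_{5} + v_{6} + v_{11} = v_{9} — sig = ⟨5 | 1⟩

Signatures (|P|; sorted positive RHS coefficients), sorted:
    ⟨2 | 0⟩
    ⟨2 | 1⟩
    ⟨2 | 1⟩
    ⟨2 | 1⟩
    ⟨2 | 1 1 1⟩
    ⟨2 | 1 1 1 1⟩
    ⟨2 | 1 1 1 1⟩
    ⟨2 | 1 1 1 1⟩
    ⟨2 | 1 1 1 2⟩
    ⟨2 | 1 1 1 2⟩
    ⟨2 | 1 1 1 2⟩
    ⟨2 | 1 1 1 2⟩
    ⟨2 | 2⟩
    ⟨2 | 2⟩
    ⟨2 | 2 2 2⟩
    ⟨5 | 0⟩
    ⟨5 | 1⟩
    ⟨5 | 1⟩
    ⟨5 | 1⟩
    ⟨5 | 1⟩


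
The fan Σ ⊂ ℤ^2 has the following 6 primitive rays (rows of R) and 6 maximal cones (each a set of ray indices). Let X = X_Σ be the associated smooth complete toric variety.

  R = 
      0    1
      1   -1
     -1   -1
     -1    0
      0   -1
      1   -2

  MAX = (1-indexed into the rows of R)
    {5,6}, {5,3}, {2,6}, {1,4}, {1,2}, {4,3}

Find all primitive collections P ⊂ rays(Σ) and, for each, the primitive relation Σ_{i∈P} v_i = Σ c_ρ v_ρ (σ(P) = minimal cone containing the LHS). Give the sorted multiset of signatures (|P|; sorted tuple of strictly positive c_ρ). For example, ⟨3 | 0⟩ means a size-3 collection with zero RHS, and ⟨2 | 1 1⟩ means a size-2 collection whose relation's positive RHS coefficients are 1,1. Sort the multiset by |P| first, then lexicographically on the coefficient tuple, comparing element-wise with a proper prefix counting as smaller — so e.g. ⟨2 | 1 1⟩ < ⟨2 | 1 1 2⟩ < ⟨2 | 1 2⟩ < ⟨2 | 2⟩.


|primitive collections| = 9. Relations:

  P={1,5}:  v_{1} + v_{5} = 0  ⟹  sig = ⟨2 | 0⟩
  P={1,3}:  v_{1} + v_{3} = v_{4}  ⟹  sig = ⟨2 | 1⟩
  P={1,6}:  v_{1} + v_{6} = v_{2}  ⟹  sig = ⟨2 | 1⟩
  P={2,4}:  v_{2} + v_{4} = v_{5}  ⟹  sig = ⟨2 | 1⟩
  P={2,5}:  v_{2} + v_{5} = v_{6}  ⟹  sig = ⟨2 | 1⟩
  P={4,5}:  v_{4} + v_{5} = v_{3}  ⟹  sig = ⟨2 | 1⟩
  P={2,3}:  v_{2} + v_{3} = 2·v_{5}  ⟹  sig = ⟨2 | 2⟩
  P={4,6}:  v_{4} + v_{6} = 2·v_{5}  ⟹  sig = ⟨2 | 2⟩
  P={3,6}:  v_{3} + v_{6} = 3·v_{5}  ⟹  sig = ⟨2 | 3⟩

Hence PRS(X_Σ) =
    ⟨2 | 0⟩
    ⟨2 | 1⟩
    ⟨2 | 1⟩
    ⟨2 | 1⟩
    ⟨2 | 1⟩
    ⟨2 | 1⟩
    ⟨2 | 2⟩
    ⟨2 | 2⟩
    ⟨2 | 3⟩


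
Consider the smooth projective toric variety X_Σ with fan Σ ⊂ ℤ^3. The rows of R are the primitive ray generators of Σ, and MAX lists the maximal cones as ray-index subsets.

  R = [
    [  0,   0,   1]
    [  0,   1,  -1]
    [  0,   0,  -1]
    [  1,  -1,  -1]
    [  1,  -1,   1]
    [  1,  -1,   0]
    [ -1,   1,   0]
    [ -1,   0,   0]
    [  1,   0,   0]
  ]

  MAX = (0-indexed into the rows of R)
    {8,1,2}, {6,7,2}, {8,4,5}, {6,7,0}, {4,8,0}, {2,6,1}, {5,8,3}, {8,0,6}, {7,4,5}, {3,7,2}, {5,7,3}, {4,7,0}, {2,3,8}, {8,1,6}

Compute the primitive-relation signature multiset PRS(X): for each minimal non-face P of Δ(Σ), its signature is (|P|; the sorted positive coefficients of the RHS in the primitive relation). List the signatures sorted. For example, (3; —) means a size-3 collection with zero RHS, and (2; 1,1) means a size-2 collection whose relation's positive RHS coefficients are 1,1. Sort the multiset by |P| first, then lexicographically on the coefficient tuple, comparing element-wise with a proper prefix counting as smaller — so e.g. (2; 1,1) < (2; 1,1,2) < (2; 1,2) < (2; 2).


Δ(Σ) — 9 vertices, 16 min non-faces:

  • {0,2}:  v_{0} + v_{2} = 0  →  sig = (2; —)
  • {5,6}:  v_{5} + v_{6} = 0  →  sig = (2; —)
  • {7,8}:  v_{7} + v_{8} = 0  →  sig = (2; —)
  • {0,3}:  v_{0} + v_{3} = v_{5}  →  sig = (2; 1)
  • {0,5}:  v_{0} + v_{5} = v_{4}  →  sig = (2; 1)
  • {1,4}:  v_{1} + v_{4} = v_{8}  →  sig = (2; 1)
  • {2,4}:  v_{2} + v_{4} = v_{5}  →  sig = (2; 1)
  • {2,5}:  v_{2} + v_{5} = v_{3}  →  sig = (2; 1)
  • {3,6}:  v_{3} + v_{6} = v_{2}  →  sig = (2; 1)
  • {4,6}:  v_{4} + v_{6} = v_{0}  →  sig = (2; 1)
  • {0,1}:  v_{0} + v_{1} = v_{6} + v_{8}  →  sig = (2; 1,1)
  • {1,5}:  v_{1} + v_{5} = v_{2} + v_{8}  →  sig = (2; 1,1)
  • {1,7}:  v_{1} + v_{7} = v_{2} + v_{6}  →  sig = (2; 1,1)
  • {1,3}:  v_{1} + v_{3} = 2·v_{2} + v_{8}  →  sig = (2; 1,2)
  • {3,4}:  v_{3} + v_{4} = 2·v_{5}  →  sig = (2; 2)
  • {2,6,8}:  v_{2} + v_{6} + v_{8} = v_{1}  →  sig = (3; 1)

so the primitive-relation signature multiset is
    |P|=2: 15 collections, coeffs (), (), (), (1), (1), (1), (1), (1), (1), (1), (1,1), (1,1), (1,1), (1,2), (2)
    |P|=3: 1 collection, coeffs (1)


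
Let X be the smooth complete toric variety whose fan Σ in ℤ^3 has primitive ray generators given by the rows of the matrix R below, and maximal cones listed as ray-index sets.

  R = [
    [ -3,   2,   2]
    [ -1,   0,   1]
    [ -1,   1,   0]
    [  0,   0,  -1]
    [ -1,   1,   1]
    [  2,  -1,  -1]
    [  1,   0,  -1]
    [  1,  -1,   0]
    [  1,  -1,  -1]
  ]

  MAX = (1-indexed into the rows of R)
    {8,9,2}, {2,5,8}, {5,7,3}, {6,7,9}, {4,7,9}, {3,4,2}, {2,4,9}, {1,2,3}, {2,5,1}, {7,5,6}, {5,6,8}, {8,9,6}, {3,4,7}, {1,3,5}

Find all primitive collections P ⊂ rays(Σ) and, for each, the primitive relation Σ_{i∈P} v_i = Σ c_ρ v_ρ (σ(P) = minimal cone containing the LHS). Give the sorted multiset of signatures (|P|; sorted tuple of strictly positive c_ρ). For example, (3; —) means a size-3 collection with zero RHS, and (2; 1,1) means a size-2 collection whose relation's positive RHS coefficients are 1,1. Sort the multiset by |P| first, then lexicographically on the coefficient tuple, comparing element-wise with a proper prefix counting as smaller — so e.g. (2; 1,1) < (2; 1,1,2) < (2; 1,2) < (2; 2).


Δ(Σ) — 9 vertices, 16 min non-faces:

  P = {2,7}:  v_{2} + v_{7} = 0 ; sig = (2; —)
  P = {3,8}:  v_{3} + v_{8} = 0 ; sig = (2; —)
  P = {5,9}:  v_{5} + v_{9} = 0 ; sig = (2; —)
  P = {1,6}:  v_{1} + v_{6} = v_{5} ; sig = (2; 1)
  P = {2,6}:  v_{2} + v_{6} = v_{8} ; sig = (2; 1)
  P = {3,6}:  v_{3} + v_{6} = v_{7} ; sig = (2; 1)
  P = {3,9}:  v_{3} + v_{9} = v_{4} ; sig = (2; 1)
  P = {4,5}:  v_{4} + v_{5} = v_{3} ; sig = (2; 1)
  P = {4,8}:  v_{4} + v_{8} = v_{9} ; sig = (2; 1)
  P = {7,8}:  v_{7} + v_{8} = v_{6} ; sig = (2; 1)
  P = {1,7}:  v_{1} + v_{7} = v_{3} + v_{5} ; sig = (2; 1,1)
  P = {1,8}:  v_{1} + v_{8} = v_{2} + v_{5} ; sig = (2; 1,1)
  P = {1,9}:  v_{1} + v_{9} = v_{2} + v_{3} ; sig = (2; 1,1)
  P = {4,6}:  v_{4} + v_{6} = v_{7} + v_{9} ; sig = (2; 1,1)
  P = {1,4}:  v_{1} + v_{4} = v_{2} + 2·v_{3} ; sig = (2; 1,2)
  P = {2,3,5}:  v_{2} + v_{3} + v_{5} = v_{1} ; sig = (3; 1)

Signatures (|P|; sorted positive RHS coefficients), sorted:
[(2; —), (2; —), (2; —), (2; 1), (2; 1), (2; 1), (2; 1), (2; 1), (2; 1), (2; 1), (2; 1,1), (2; 1,1), (2; 1,1), (2; 1,1), (2; 1,2), (3; 1)]


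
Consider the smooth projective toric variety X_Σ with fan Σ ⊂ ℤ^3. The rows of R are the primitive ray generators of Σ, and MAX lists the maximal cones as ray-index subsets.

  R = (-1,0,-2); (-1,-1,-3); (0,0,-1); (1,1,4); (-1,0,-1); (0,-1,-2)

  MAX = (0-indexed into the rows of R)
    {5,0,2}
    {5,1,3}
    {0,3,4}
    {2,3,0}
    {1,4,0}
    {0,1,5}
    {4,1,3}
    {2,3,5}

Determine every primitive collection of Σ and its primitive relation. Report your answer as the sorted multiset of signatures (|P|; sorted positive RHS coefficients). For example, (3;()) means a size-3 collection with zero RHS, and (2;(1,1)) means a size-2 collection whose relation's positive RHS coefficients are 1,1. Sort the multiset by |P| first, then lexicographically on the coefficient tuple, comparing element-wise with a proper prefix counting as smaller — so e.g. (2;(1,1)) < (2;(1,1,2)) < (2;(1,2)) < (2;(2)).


Minimal non-faces — 5 found among 6 rays, 8 max cones:

  P={2,4}:  v_{2} + v_{4} = v_{0}  so sig = (2;(1))
  P={4,5}:  v_{4} + v_{5} = v_{1}  so sig = (2;(1))
  P={1,2}:  v_{1} + v_{2} = v_{0} + v_{5}  so sig = (2;(1,1))
  P={0,3,5}:  v_{0} + v_{3} + v_{5} = 0  so sig = (3;())
  P={0,1,3}:  v_{0} + v_{1} + v_{3} = v_{4}  so sig = (3;(1))

Hence PRS(X_Σ) =
    |P|=2: 3 collections, coeffs (1), (1), (1,1)
    |P|=3: 2 collections, coeffs (), (1)


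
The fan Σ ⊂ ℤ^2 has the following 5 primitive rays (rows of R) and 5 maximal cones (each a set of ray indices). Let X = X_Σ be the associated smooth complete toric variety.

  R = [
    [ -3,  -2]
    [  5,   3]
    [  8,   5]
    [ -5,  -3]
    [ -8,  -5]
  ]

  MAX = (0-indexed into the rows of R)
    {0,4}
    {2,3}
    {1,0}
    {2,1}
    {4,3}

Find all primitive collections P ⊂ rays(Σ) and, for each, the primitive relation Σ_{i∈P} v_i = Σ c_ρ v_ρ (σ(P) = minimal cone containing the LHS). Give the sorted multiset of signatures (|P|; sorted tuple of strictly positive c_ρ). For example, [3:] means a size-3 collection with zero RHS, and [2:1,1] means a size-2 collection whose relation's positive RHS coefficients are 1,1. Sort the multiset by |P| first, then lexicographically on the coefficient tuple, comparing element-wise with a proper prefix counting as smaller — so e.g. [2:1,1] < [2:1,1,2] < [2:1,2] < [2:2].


Minimal non-faces — 5 found among 5 rays, 5 max cones:

  P = {1,3}:  v_{1} + v_{3} = 0  →  sig = [2:]
  P = {2,4}:  v_{2} + v_{4} = 0  →  sig = [2:]
  P = {0,2}:  v_{0} + v_{2} = v_{1}  →  sig = [2:1]
  P = {0,3}:  v_{0} + v_{3} = v_{4}  →  sig = [2:1]
  P = {1,4}:  v_{1} + v_{4} = v_{0}  →  sig = [2:1]

Signatures (|P|; sorted positive RHS coefficients), sorted:
{ [2:] ×2,  [2:1] ×3 }


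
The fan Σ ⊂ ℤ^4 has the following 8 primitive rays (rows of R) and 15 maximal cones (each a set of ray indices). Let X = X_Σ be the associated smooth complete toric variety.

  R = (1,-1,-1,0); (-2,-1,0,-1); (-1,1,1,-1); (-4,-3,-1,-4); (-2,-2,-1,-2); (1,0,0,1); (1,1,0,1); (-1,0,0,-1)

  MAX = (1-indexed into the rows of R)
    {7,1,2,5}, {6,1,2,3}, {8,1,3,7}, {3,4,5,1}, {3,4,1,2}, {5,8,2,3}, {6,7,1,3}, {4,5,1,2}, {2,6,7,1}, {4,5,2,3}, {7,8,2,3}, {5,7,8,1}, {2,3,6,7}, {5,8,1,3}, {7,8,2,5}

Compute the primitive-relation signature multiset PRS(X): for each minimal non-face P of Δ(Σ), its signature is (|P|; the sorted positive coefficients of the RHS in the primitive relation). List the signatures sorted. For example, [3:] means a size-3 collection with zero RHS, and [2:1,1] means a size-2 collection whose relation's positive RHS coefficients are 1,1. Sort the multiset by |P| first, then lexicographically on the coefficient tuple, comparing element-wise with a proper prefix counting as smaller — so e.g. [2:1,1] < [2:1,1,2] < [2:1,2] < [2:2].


Σ has 9 primitive collections:

  • {6,8}:  v_{6} + v_{8} = 0  →  sig = [2:]
  • {4,7}:  v_{4} + v_{7} = v_{5} + v_{8}  →  sig = [2:1,1]
  • {5,6}:  v_{5} + v_{6} = v_{1} + v_{2}  →  sig = [2:1,1]
  • {4,8}:  v_{4} + v_{8} = v_{3} + 2·v_{5}  →  sig = [2:1,2]
  • {4,6}:  v_{4} + v_{6} = 2·v_{1} + 2·v_{2} + v_{3}  →  sig = [2:1,2,2]
  • {1,2,8}:  v_{1} + v_{2} + v_{8} = v_{5}  →  sig = [3:1]
  • {3,5,7}:  v_{3} + v_{5} + v_{7} = 2·v_{8}  →  sig = [3:2]
  • {1,2,3,5}:  v_{1} + v_{2} + v_{3} + v_{5} = v_{4}  →  sig = [4:1]
  • {1,2,3,7}:  v_{1} + v_{2} + v_{3} + v_{7} = v_{8}  →  sig = [4:1]

Signatures (|P|; sorted positive RHS coefficients), sorted:
{ [2:],  [2:1,1] ×2,  [2:1,2],  [2:1,2,2],  [3:1],  [3:2],  [4:1] ×2 }


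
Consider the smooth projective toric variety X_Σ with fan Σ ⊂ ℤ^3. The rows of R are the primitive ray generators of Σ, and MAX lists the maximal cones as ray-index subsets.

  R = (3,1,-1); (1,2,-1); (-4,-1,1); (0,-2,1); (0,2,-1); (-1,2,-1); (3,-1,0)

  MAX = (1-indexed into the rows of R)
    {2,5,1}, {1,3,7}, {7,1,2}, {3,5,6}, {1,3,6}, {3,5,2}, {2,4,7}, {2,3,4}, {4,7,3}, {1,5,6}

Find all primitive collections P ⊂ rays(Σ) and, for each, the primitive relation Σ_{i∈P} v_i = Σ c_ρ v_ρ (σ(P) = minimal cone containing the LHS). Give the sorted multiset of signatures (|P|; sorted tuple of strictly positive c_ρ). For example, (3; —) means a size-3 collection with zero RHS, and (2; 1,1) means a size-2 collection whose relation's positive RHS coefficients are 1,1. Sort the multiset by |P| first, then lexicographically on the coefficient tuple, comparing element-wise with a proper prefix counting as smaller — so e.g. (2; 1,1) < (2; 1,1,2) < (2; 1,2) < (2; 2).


Σ has 9 primitive collections:

  • {4,5}:  v_{4} + v_{5} = 0 ; sig = (2; —)
  • {1,4}:  v_{1} + v_{4} = v_{7} ; sig = (2; 1)
  • {5,7}:  v_{5} + v_{7} = v_{1} ; sig = (2; 1)
  • {4,6}:  v_{4} + v_{6} = v_{1} + v_{3} ; sig = (2; 1,1)
  • {6,7}:  v_{6} + v_{7} = 2·v_{1} + v_{3} ; sig = (2; 1,2)
  • {2,6}:  v_{2} + v_{6} = 2·v_{5} ; sig = (2; 2)
  • {2,3,7}:  v_{2} + v_{3} + v_{7} = 0 ; sig = (3; —)
  • {1,2,3}:  v_{1} + v_{2} + v_{3} = v_{5} ; sig = (3; 1)
  • {1,3,5}:  v_{1} + v_{3} + v_{5} = v_{6} ; sig = (3; 1)

Hence PRS(X_Σ) =
{ (2; —),  (2; 1) ×2,  (2; 1,1),  (2; 1,2),  (2; 2),  (3; —),  (3; 1) ×2 }


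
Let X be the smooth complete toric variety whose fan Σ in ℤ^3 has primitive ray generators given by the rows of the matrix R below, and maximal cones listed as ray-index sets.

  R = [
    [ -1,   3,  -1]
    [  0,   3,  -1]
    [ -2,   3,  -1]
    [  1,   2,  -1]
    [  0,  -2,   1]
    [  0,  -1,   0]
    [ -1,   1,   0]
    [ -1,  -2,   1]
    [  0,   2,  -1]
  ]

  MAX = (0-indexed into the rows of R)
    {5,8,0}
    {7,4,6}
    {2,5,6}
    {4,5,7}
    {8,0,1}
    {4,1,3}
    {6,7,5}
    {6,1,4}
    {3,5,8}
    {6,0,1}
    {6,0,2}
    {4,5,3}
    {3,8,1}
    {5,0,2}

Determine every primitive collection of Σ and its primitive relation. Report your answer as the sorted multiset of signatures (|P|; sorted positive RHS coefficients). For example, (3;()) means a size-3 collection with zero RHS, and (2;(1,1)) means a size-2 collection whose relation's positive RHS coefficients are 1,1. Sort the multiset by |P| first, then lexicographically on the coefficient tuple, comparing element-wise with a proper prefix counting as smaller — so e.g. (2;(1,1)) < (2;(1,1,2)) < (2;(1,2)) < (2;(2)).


Minimal non-faces — 17 found among 9 rays, 14 max cones:

  {3,7}:  v_{3} + v_{7} = 0  ⇒ sig = (2;())
  {4,8}:  v_{4} + v_{8} = 0  ⇒ sig = (2;())
  {0,4}:  v_{0} + v_{4} = v_{6}  ⇒ sig = (2;(1))
  {1,5}:  v_{1} + v_{5} = v_{8}  ⇒ sig = (2;(1))
  {1,7}:  v_{1} + v_{7} = v_{6}  ⇒ sig = (2;(1))
  {3,6}:  v_{3} + v_{6} = v_{1}  ⇒ sig = (2;(1))
  {6,8}:  v_{6} + v_{8} = v_{0}  ⇒ sig = (2;(1))
  {0,3}:  v_{0} + v_{3} = v_{1} + v_{8}  ⇒ sig = (2;(1,1))
  {2,3}:  v_{2} + v_{3} = v_{0} + v_{8}  ⇒ sig = (2;(1,1))
  {7,8}:  v_{7} + v_{8} = v_{5} + v_{6}  ⇒ sig = (2;(1,1))
  {0,7}:  v_{0} + v_{7} = v_{5} + 2·v_{6}  ⇒ sig = (2;(1,2))
  {2,4}:  v_{2} + v_{4} = v_{5} + 2·v_{6}  ⇒ sig = (2;(1,2))
  {2,8}:  v_{2} + v_{8} = 2·v_{0} + v_{5}  ⇒ sig = (2;(1,2))
  {1,2}:  v_{1} + v_{2} = 2·v_{0}  ⇒ sig = (2;(2))
  {2,7}:  v_{2} + v_{7} = 2·v_{5} + 3·v_{6}  ⇒ sig = (2;(2,3))
  {0,5,6}:  v_{0} + v_{5} + v_{6} = v_{2}  ⇒ sig = (3;(1))
  {4,5,6}:  v_{4} + v_{5} + v_{6} = v_{7}  ⇒ sig = (3;(1))

so the primitive-relation signature multiset is
    (2;())
    (2;())
    (2;(1))
    (2;(1))
    (2;(1))
    (2;(1))
    (2;(1))
    (2;(1,1))
    (2;(1,1))
    (2;(1,1))
    (2;(1,2))
    (2;(1,2))
    (2;(1,2))
    (2;(2))
    (2;(2,3))
    (3;(1))
    (3;(1))


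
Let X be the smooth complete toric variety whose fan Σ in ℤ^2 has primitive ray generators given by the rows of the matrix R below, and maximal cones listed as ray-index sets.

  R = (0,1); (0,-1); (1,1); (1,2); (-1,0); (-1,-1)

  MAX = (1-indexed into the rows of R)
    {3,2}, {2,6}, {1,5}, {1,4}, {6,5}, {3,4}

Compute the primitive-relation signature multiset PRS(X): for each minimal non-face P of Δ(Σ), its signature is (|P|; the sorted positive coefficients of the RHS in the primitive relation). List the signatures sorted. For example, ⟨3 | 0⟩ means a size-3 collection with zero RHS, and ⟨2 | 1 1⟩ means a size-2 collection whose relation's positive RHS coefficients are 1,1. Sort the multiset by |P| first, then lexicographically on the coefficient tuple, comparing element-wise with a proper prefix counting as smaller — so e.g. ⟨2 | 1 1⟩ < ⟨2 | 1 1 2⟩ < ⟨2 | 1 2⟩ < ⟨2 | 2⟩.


Σ has 9 primitive collections:

  P={1,2}:  v_{1} + v_{2} = 0  so sig = ⟨2 | 0⟩
  P={3,6}:  v_{3} + v_{6} = 0  so sig = ⟨2 | 0⟩
  P={1,3}:  v_{1} + v_{3} = v_{4}  so sig = ⟨2 | 1⟩
  P={1,6}:  v_{1} + v_{6} = v_{5}  so sig = ⟨2 | 1⟩
  P={2,4}:  v_{2} + v_{4} = v_{3}  so sig = ⟨2 | 1⟩
  P={2,5}:  v_{2} + v_{5} = v_{6}  so sig = ⟨2 | 1⟩
  P={3,5}:  v_{3} + v_{5} = v_{1}  so sig = ⟨2 | 1⟩
  P={4,6}:  v_{4} + v_{6} = v_{1}  so sig = ⟨2 | 1⟩
  P={4,5}:  v_{4} + v_{5} = 2·v_{1}  so sig = ⟨2 | 2⟩

Signatures (|P|; sorted positive RHS coefficients), sorted:
[⟨2 | 0⟩, ⟨2 | 0⟩, ⟨2 | 1⟩, ⟨2 | 1⟩, ⟨2 | 1⟩, ⟨2 | 1⟩, ⟨2 | 1⟩, ⟨2 | 1⟩, ⟨2 | 2⟩]


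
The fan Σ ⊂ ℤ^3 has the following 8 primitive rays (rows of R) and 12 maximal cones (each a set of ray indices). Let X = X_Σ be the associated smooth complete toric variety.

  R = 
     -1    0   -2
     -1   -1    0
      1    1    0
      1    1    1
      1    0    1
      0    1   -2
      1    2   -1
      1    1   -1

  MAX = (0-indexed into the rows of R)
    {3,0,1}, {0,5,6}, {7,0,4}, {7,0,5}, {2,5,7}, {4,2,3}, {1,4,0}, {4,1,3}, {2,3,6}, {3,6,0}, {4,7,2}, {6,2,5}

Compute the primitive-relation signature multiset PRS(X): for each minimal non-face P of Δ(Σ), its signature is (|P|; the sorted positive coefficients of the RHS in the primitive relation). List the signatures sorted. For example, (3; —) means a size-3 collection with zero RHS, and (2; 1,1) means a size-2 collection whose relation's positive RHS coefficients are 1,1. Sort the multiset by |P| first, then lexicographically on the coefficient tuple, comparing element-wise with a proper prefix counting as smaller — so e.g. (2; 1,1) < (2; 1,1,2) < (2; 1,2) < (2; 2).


Minimal non-faces — 11 found among 8 rays, 12 max cones:

  P={1,2}:  v_{1} + v_{2} = 0 — sig = (2; —)
  P={0,2}:  v_{0} + v_{2} = v_{5} — sig = (2; 1)
  P={1,5}:  v_{1} + v_{5} = v_{0} — sig = (2; 1)
  P={3,5}:  v_{3} + v_{5} = v_{6} — sig = (2; 1)
  P={4,5}:  v_{4} + v_{5} = v_{7} — sig = (2; 1)
  P={1,6}:  v_{1} + v_{6} = v_{0} + v_{3} — sig = (2; 1,1)
  P={1,7}:  v_{1} + v_{7} = v_{0} + v_{4} — sig = (2; 1,1)
  P={6,7}:  v_{6} + v_{7} = 2·v_{2} + v_{5} — sig = (2; 1,2)
  P={3,7}:  v_{3} + v_{7} = 2·v_{2} — sig = (2; 2)
  P={4,6}:  v_{4} + v_{6} = 2·v_{2} — sig = (2; 2)
  P={0,3,4}:  v_{0} + v_{3} + v_{4} = v_{2} — sig = (3; 1)

Sorted signature multiset PRS(X):
    |P|=2: 10 collections, coeffs (), (1), (1), (1), (1), (1,1), (1,1), (1,2), (2), (2)
    |P|=3: 1 collection, coeffs (1)


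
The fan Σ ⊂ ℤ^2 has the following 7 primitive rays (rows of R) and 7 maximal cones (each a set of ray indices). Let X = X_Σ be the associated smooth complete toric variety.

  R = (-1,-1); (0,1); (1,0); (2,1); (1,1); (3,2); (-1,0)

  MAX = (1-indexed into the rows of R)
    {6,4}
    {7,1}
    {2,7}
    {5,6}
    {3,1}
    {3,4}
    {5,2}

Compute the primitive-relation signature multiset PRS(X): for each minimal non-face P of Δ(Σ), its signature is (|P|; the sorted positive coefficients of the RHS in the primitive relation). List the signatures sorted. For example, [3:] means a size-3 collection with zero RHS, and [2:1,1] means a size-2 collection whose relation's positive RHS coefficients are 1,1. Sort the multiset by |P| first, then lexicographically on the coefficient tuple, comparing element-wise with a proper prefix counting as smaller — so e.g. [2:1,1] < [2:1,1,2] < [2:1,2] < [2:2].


The 14 primitive collections of Σ (r=7, n=2):

  P = {1,5}:  v_{1} + v_{5} = 0 — sig = [2:]
  P = {3,7}:  v_{3} + v_{7} = 0 — sig = [2:]
  P = {1,2}:  v_{1} + v_{2} = v_{7} — sig = [2:1]
  P = {1,4}:  v_{1} + v_{4} = v_{3} — sig = [2:1]
  P = {1,6}:  v_{1} + v_{6} = v_{4} — sig = [2:1]
  P = {2,3}:  v_{2} + v_{3} = v_{5} — sig = [2:1]
  P = {3,5}:  v_{3} + v_{5} = v_{4} — sig = [2:1]
  P = {4,5}:  v_{4} + v_{5} = v_{6} — sig = [2:1]
  P = {4,7}:  v_{4} + v_{7} = v_{5} — sig = [2:1]
  P = {5,7}:  v_{5} + v_{7} = v_{2} — sig = [2:1]
  P = {2,4}:  v_{2} + v_{4} = 2·v_{5} — sig = [2:2]
  P = {3,6}:  v_{3} + v_{6} = 2·v_{4} — sig = [2:2]
  P = {6,7}:  v_{6} + v_{7} = 2·v_{5} — sig = [2:2]
  P = {2,6}:  v_{2} + v_{6} = 3·v_{5} — sig = [2:3]

so the primitive-relation signature multiset is
{ [2:] ×2,  [2:1] ×8,  [2:2] ×3,  [2:3] }


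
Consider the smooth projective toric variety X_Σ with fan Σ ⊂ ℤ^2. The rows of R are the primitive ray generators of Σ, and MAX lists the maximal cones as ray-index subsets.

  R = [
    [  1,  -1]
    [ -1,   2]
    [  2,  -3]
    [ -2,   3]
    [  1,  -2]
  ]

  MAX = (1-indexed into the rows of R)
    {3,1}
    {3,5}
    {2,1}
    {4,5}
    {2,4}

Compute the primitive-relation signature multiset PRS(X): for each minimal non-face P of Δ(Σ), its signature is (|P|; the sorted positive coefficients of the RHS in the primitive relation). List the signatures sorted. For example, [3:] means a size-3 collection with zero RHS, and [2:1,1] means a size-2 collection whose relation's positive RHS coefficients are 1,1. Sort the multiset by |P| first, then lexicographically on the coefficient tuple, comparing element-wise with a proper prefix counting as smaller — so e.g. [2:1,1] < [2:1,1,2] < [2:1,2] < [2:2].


|primitive collections| = 5. Relations:

  P={2,5}:  v_{2} + v_{5} = 0 — sig = [2:]
  P={3,4}:  v_{3} + v_{4} = 0 — sig = [2:]
  P={1,4}:  v_{1} + v_{4} = v_{2} — sig = [2:1]
  P={1,5}:  v_{1} + v_{5} = v_{3} — sig = [2:1]
  P={2,3}:  v_{2} + v_{3} = v_{1} — sig = [2:1]

Signatures (|P|; sorted positive RHS coefficients), sorted:
{ [2:] ×2,  [2:1] ×3 }


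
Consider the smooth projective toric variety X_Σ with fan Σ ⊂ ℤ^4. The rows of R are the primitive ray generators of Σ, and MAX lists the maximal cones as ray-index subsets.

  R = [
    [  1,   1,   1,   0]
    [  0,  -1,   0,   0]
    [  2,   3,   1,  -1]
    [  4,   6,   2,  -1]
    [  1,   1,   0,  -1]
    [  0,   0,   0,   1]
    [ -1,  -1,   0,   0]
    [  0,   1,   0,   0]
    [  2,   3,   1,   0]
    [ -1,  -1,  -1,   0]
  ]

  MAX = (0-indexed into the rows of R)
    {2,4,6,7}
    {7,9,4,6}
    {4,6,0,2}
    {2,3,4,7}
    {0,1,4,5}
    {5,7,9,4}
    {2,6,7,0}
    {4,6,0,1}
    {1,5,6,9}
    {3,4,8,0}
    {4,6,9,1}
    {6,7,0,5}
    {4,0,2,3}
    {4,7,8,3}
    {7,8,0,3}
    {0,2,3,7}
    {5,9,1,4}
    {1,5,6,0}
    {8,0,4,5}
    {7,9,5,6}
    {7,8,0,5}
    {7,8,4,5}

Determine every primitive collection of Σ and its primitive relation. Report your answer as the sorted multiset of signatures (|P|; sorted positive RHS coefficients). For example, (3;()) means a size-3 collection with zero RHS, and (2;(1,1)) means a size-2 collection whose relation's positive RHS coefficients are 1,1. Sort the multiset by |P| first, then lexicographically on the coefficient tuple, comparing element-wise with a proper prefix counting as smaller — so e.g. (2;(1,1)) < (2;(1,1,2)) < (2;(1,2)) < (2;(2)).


Σ has 15 primitive collections:

  P = {0,9}:  v_{0} + v_{9} = 0  →  sig = (2;())
  P = {1,7}:  v_{1} + v_{7} = 0  →  sig = (2;())
  P = {2,5}:  v_{2} + v_{5} = v_{8}  →  sig = (2;(1))
  P = {2,8}:  v_{2} + v_{8} = v_{3}  →  sig = (2;(1))
  P = {1,2}:  v_{1} + v_{2} = v_{0} + v_{4}  →  sig = (2;(1,1))
  P = {2,9}:  v_{2} + v_{9} = v_{4} + v_{7}  →  sig = (2;(1,1))
  P = {6,8}:  v_{6} + v_{8} = v_{0} + v_{7}  →  sig = (2;(1,1))
  P = {1,3}:  v_{1} + v_{3} = v_{0} + v_{4} + v_{8}  →  sig = (2;(1,1,1))
  P = {1,8}:  v_{1} + v_{8} = v_{0} + v_{4} + v_{5}  →  sig = (2;(1,1,1))
  P = {3,6}:  v_{3} + v_{6} = v_{0} + v_{2} + v_{7}  →  sig = (2;(1,1,1))
  P = {3,9}:  v_{3} + v_{9} = v_{4} + v_{7} + v_{8}  →  sig = (2;(1,1,1))
  P = {8,9}:  v_{8} + v_{9} = v_{4} + v_{5} + v_{7}  →  sig = (2;(1,1,1))
  P = {3,5}:  v_{3} + v_{5} = 2·v_{8}  →  sig = (2;(2))
  P = {4,5,6}:  v_{4} + v_{5} + v_{6} = 0  →  sig = (3;())
  P = {0,4,7}:  v_{0} + v_{4} + v_{7} = v_{2}  →  sig = (3;(1))

Hence PRS(X_Σ) =
    (2;())
    (2;())
    (2;(1))
    (2;(1))
    (2;(1,1))
    (2;(1,1))
    (2;(1,1))
    (2;(1,1,1))
    (2;(1,1,1))
    (2;(1,1,1))
    (2;(1,1,1))
    (2;(1,1,1))
    (2;(2))
    (3;())
    (3;(1))


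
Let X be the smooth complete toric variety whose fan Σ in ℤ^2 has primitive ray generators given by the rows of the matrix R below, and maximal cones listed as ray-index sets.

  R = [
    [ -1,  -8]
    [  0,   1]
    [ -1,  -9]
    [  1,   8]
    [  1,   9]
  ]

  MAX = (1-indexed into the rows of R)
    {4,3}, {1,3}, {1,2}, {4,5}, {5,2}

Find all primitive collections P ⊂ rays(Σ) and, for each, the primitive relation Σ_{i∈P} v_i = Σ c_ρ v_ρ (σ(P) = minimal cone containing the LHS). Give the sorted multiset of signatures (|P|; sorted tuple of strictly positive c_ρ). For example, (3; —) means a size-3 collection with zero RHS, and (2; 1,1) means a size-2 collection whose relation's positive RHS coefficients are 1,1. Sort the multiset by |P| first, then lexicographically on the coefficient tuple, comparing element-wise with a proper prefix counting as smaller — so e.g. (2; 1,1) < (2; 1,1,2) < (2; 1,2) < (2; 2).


Minimal non-faces — 5 found among 5 rays, 5 max cones:

  {1,4}:  v_{1} + v_{4} = 0  →  sig = (2; —)
  {3,5}:  v_{3} + v_{5} = 0  →  sig = (2; —)
  {1,5}:  v_{1} + v_{5} = v_{2}  →  sig = (2; 1)
  {2,3}:  v_{2} + v_{3} = v_{1}  →  sig = (2; 1)
  {2,4}:  v_{2} + v_{4} = v_{5}  →  sig = (2; 1)

Sorted signature multiset PRS(X):
    (2; —)
    (2; —)
    (2; 1)
    (2; 1)
    (2; 1)


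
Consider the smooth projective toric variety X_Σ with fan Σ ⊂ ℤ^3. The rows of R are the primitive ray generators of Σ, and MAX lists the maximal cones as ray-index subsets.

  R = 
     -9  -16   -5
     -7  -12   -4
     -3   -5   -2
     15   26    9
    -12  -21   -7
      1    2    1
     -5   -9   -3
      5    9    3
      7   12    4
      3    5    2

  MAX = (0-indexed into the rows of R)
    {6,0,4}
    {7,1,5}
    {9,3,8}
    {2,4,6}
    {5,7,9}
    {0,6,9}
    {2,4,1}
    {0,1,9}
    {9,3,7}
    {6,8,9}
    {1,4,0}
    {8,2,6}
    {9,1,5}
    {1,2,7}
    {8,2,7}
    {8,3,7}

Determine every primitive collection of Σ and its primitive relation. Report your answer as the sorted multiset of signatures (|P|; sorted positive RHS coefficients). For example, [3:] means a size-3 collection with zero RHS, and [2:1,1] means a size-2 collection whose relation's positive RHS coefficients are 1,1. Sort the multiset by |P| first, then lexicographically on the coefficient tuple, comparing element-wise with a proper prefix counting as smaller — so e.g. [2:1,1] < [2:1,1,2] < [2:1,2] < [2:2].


Primitive collections (23):

  P={1,8}:  v_{1} + v_{8} = 0 — sig = [2:]
  P={2,9}:  v_{2} + v_{9} = 0 — sig = [2:]
  P={6,7}:  v_{6} + v_{7} = 0 — sig = [2:]
  P={0,2}:  v_{0} + v_{2} = v_{4} — sig = [2:1]
  P={1,6}:  v_{1} + v_{6} = v_{4} — sig = [2:1]
  P={3,4}:  v_{3} + v_{4} = v_{9} — sig = [2:1]
  P={4,7}:  v_{4} + v_{7} = v_{1} — sig = [2:1]
  P={4,8}:  v_{4} + v_{8} = v_{6} — sig = [2:1]
  P={4,9}:  v_{4} + v_{9} = v_{0} — sig = [2:1]
  P={0,7}:  v_{0} + v_{7} = v_{1} + v_{9} — sig = [2:1,1]
  P={0,8}:  v_{0} + v_{8} = v_{6} + v_{9} — sig = [2:1,1]
  P={1,3}:  v_{1} + v_{3} = v_{7} + v_{9} — sig = [2:1,1]
  P={2,3}:  v_{2} + v_{3} = v_{7} + v_{8} — sig = [2:1,1]
  P={2,5}:  v_{2} + v_{5} = v_{1} + v_{7} — sig = [2:1,1]
  P={3,6}:  v_{3} + v_{6} = v_{8} + v_{9} — sig = [2:1,1]
  P={5,6}:  v_{5} + v_{6} = v_{1} + v_{9} — sig = [2:1,1]
  P={5,8}:  v_{5} + v_{8} = v_{7} + v_{9} — sig = [2:1,1]
  P={4,5}:  v_{4} + v_{5} = 2·v_{1} + v_{9} — sig = [2:1,2]
  P={0,3}:  v_{0} + v_{3} = 2·v_{9} — sig = [2:2]
  P={0,5}:  v_{0} + v_{5} = 2·v_{1} + 2·v_{9} — sig = [2:2,2]
  P={3,5}:  v_{3} + v_{5} = 2·v_{7} + 2·v_{9} — sig = [2:2,2]
  P={1,7,9}:  v_{1} + v_{7} + v_{9} = v_{5} — sig = [3:1]
  P={7,8,9}:  v_{7} + v_{8} + v_{9} = v_{3} — sig = [3:1]

Sorted signature multiset PRS(X):
{ [2:] ×3,  [2:1] ×6,  [2:1,1] ×8,  [2:1,2],  [2:2],  [2:2,2] ×2,  [3:1] ×2 }


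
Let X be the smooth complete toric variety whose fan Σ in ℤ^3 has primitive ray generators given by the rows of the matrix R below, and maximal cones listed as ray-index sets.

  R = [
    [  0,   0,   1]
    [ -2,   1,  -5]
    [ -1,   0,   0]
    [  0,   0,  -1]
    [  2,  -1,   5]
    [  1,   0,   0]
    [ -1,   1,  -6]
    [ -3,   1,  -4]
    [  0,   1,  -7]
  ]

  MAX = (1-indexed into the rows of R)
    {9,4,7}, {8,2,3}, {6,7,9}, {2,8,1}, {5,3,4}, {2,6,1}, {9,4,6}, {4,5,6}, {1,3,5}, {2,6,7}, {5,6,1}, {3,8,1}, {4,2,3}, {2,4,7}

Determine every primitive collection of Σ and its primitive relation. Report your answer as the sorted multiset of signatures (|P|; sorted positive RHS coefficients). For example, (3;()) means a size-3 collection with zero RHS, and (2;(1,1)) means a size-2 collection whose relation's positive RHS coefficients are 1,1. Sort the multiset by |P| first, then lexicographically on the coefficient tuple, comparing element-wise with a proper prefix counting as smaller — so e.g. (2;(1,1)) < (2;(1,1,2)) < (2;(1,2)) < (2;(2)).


Minimal non-faces — 18 found among 9 rays, 14 max cones:

  P={1,4}:  v_{1} + v_{4} = 0 — sig = (2;())
  P={2,5}:  v_{2} + v_{5} = 0 — sig = (2;())
  P={3,6}:  v_{3} + v_{6} = 0 — sig = (2;())
  P={1,7}:  v_{1} + v_{7} = v_{2} + v_{6} — sig = (2;(1,1))
  P={1,9}:  v_{1} + v_{9} = v_{6} + v_{7} — sig = (2;(1,1))
  P={3,7}:  v_{3} + v_{7} = v_{2} + v_{4} — sig = (2;(1,1))
  P={3,9}:  v_{3} + v_{9} = v_{4} + v_{7} — sig = (2;(1,1))
  P={4,8}:  v_{4} + v_{8} = v_{2} + v_{3} — sig = (2;(1,1))
  P={5,7}:  v_{5} + v_{7} = v_{4} + v_{6} — sig = (2;(1,1))
  P={5,8}:  v_{5} + v_{8} = v_{1} + v_{3} — sig = (2;(1,1))
  P={6,8}:  v_{6} + v_{8} = v_{1} + v_{2} — sig = (2;(1,1))
  P={8,9}:  v_{8} + v_{9} = v_{2} + v_{7} — sig = (2;(1,1))
  P={2,9}:  v_{2} + v_{9} = 2·v_{7} — sig = (2;(2))
  P={7,8}:  v_{7} + v_{8} = 2·v_{2} — sig = (2;(2))
  P={5,9}:  v_{5} + v_{9} = 2·v_{4} + 2·v_{6} — sig = (2;(2,2))
  P={1,2,3}:  v_{1} + v_{2} + v_{3} = v_{8} — sig = (3;(1))
  P={2,4,6}:  v_{2} + v_{4} + v_{6} = v_{7} — sig = (3;(1))
  P={4,6,7}:  v_{4} + v_{6} + v_{7} = v_{9} — sig = (3;(1))

Sorted signature multiset PRS(X):
{ (2;()) ×3,  (2;(1,1)) ×9,  (2;(2)) ×2,  (2;(2,2)),  (3;(1)) ×3 }


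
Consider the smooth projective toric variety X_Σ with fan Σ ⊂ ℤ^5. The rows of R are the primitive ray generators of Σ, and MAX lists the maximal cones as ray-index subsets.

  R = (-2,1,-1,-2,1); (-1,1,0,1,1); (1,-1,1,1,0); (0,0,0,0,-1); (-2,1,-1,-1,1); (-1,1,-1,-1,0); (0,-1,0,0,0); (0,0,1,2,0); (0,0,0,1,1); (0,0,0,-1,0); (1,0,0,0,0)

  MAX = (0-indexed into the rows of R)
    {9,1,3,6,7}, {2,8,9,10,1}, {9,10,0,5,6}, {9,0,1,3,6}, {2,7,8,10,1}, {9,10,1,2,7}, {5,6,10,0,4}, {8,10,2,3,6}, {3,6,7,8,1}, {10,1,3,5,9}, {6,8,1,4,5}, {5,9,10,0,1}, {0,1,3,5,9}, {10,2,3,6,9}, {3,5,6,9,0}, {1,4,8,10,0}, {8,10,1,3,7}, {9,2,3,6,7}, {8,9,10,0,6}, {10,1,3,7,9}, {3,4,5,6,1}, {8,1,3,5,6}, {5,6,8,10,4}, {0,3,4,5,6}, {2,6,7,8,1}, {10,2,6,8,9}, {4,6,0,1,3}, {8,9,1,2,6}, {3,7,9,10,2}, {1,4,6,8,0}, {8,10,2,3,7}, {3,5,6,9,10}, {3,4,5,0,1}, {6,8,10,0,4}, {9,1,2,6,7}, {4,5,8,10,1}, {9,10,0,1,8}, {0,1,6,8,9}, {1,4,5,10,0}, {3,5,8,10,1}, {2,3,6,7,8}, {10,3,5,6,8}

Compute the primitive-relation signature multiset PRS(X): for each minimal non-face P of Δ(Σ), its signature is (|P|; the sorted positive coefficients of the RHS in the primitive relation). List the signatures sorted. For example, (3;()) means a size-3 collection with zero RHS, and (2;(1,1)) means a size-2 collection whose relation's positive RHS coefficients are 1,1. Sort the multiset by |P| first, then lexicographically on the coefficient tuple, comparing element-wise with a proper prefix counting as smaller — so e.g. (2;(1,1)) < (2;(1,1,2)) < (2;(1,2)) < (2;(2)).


20 collections generate NE(X_Σ); each relation:

  P = {2,5}:  v_{2} + v_{5} = 0  so sig = (2;())
  P = {4,9}:  v_{4} + v_{9} = v_{0}  so sig = (2;(1))
  P = {5,7}:  v_{5} + v_{7} = v_{1} + v_{3}  so sig = (2;(1,1))
  P = {2,4}:  v_{2} + v_{4} = v_{1} + v_{6} + v_{9}  so sig = (2;(1,1,1))
  P = {4,7}:  v_{4} + v_{7} = 2·v_{1} + v_{3} + v_{6} + v_{9}  so sig = (2;(1,1,1,2))
  P = {0,2}:  v_{0} + v_{2} = v_{1} + v_{6} + 2·v_{9}  so sig = (2;(1,1,2))
  P = {0,7}:  v_{0} + v_{7} = 2·v_{1} + v_{3} + v_{6} + 2·v_{9}  so sig = (2;(1,1,2,2))
  P = {3,8,9}:  v_{3} + v_{8} + v_{9} = 0  so sig = (3;())
  P = {0,3,8}:  v_{0} + v_{3} + v_{8} = v_{4}  so sig = (3;(1))
  P = {1,2,3}:  v_{1} + v_{2} + v_{3} = v_{7}  so sig = (3;(1))
  P = {1,6,10}:  v_{1} + v_{6} + v_{10} = v_{8}  so sig = (3;(1))
  P = {3,4,10}:  v_{3} + v_{4} + v_{10} = v_{5}  so sig = (3;(1))
  P = {0,3,10}:  v_{0} + v_{3} + v_{10} = v_{5} + v_{9}  so sig = (3;(1,1))
  P = {5,8,9}:  v_{5} + v_{8} + v_{9} = v_{4} + v_{10}  so sig = (3;(1,1))
  P = {7,8,9}:  v_{7} + v_{8} + v_{9} = v_{1} + v_{2}  so sig = (3;(1,1))
  P = {3,4,8}:  v_{3} + v_{4} + v_{8} = v_{1} + v_{5} + v_{6}  so sig = (3;(1,1,1))
  P = {6,7,10}:  v_{6} + v_{7} + v_{10} = v_{2} + v_{3} + v_{8}  so sig = (3;(1,1,1))
  P = {0,5,8}:  v_{0} + v_{5} + v_{8} = 2·v_{4} + v_{10}  so sig = (3;(1,2))
  P = {1,5,6,9}:  v_{1} + v_{5} + v_{6} + v_{9} = v_{4}  so sig = (4;(1))
  P = {0,1,5,6}:  v_{0} + v_{1} + v_{5} + v_{6} = 2·v_{4}  so sig = (4;(2))

Hence PRS(X_Σ) =
    (2;())
    (2;(1))
    (2;(1,1))
    (2;(1,1,1))
    (2;(1,1,1,2))
    (2;(1,1,2))
    (2;(1,1,2,2))
    (3;())
    (3;(1))
    (3;(1))
    (3;(1))
    (3;(1))
    (3;(1,1))
    (3;(1,1))
    (3;(1,1))
    (3;(1,1,1))
    (3;(1,1,1))
    (3;(1,2))
    (4;(1))
    (4;(2))


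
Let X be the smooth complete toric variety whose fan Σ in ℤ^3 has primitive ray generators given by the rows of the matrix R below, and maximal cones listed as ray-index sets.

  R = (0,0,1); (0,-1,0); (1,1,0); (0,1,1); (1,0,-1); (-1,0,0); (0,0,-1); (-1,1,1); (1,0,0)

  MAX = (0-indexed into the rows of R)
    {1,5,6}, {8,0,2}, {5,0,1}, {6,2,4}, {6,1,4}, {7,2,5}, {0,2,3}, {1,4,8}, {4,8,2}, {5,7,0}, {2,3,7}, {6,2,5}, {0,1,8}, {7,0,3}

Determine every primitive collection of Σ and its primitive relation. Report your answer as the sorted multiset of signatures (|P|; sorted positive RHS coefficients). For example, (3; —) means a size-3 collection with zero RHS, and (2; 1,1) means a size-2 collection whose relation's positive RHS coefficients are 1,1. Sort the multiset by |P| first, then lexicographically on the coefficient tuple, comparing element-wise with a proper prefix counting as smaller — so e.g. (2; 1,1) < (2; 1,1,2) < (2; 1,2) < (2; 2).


17 collections generate NE(X_Σ); each relation:

  P={0,6}:  v_{0} + v_{6} = 0  →  sig = (2; —)
  P={5,8}:  v_{5} + v_{8} = 0  →  sig = (2; —)
  P={0,4}:  v_{0} + v_{4} = v_{8}  →  sig = (2; 1)
  P={1,2}:  v_{1} + v_{2} = v_{8}  →  sig = (2; 1)
  P={1,3}:  v_{1} + v_{3} = v_{0}  →  sig = (2; 1)
  P={3,4}:  v_{3} + v_{4} = v_{2}  →  sig = (2; 1)
  P={3,5}:  v_{3} + v_{5} = v_{7}  →  sig = (2; 1)
  P={4,5}:  v_{4} + v_{5} = v_{6}  →  sig = (2; 1)
  P={6,8}:  v_{6} + v_{8} = v_{4}  →  sig = (2; 1)
  P={7,8}:  v_{7} + v_{8} = v_{3}  →  sig = (2; 1)
  P={1,7}:  v_{1} + v_{7} = v_{0} + v_{5}  →  sig = (2; 1,1)
  P={3,6}:  v_{3} + v_{6} = v_{2} + v_{5}  →  sig = (2; 1,1)
  P={3,8}:  v_{3} + v_{8} = v_{0} + v_{2}  →  sig = (2; 1,1)
  P={4,7}:  v_{4} + v_{7} = v_{2} + v_{5}  →  sig = (2; 1,1)
  P={6,7}:  v_{6} + v_{7} = v_{2} + 2·v_{5}  →  sig = (2; 1,2)
  P={0,2,5}:  v_{0} + v_{2} + v_{5} = v_{3}  →  sig = (3; 1)
  P={0,2,7}:  v_{0} + v_{2} + v_{7} = 2·v_{3}  →  sig = (3; 2)

Signatures (|P|; sorted positive RHS coefficients), sorted:
    |P|=2: 15 collections, coeffs (), (), (1), (1), (1), (1), (1), (1), (1), (1), (1,1), (1,1), (1,1), (1,1), (1,2)
    |P|=3: 2 collections, coeffs (1), (2)


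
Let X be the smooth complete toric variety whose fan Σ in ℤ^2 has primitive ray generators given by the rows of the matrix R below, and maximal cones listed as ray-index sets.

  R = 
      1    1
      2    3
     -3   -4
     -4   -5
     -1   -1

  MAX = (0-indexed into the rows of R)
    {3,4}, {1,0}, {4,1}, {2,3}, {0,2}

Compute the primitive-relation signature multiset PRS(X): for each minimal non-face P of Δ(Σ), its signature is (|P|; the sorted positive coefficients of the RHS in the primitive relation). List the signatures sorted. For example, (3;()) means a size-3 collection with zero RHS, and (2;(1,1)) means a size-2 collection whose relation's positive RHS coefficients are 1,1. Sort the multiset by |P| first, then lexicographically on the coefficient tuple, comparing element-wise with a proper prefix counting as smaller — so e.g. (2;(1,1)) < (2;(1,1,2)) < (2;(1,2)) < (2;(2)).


Primitive collections (5):

  {0,4}:  v_{0} + v_{4} = 0  ⇒ sig = (2;())
  {0,3}:  v_{0} + v_{3} = v_{2}  ⇒ sig = (2;(1))
  {1,2}:  v_{1} + v_{2} = v_{4}  ⇒ sig = (2;(1))
  {2,4}:  v_{2} + v_{4} = v_{3}  ⇒ sig = (2;(1))
  {1,3}:  v_{1} + v_{3} = 2·v_{4}  ⇒ sig = (2;(2))

Hence PRS(X_Σ) =
{ (2;()),  (2;(1)) ×3,  (2;(2)) }
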